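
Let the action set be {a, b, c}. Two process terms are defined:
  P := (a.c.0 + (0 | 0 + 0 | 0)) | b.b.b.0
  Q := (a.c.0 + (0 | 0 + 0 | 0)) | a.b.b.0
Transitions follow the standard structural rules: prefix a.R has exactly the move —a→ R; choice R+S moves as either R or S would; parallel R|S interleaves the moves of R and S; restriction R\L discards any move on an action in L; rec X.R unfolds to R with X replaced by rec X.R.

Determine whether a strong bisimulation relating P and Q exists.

P's transition system — 12 states:
  p0 = (a.c.0 + (0 | 0 + 0 | 0)) | b.b.b.0 ⊢ -a-> p1, -b-> p2
  p1 = c.0 | b.b.b.0 ⊢ -b-> p3, -c-> p4
  p2 = (a.c.0 + (0 | 0 + 0 | 0)) | b.b.0 ⊢ -a-> p3, -b-> p5
  p3 = c.0 | b.b.0 ⊢ -b-> p6, -c-> p7
  p4 = 0 | b.b.b.0 ⊢ -b-> p7
  p5 = (a.c.0 + (0 | 0 + 0 | 0)) | b.0 ⊢ -a-> p6, -b-> p8
  p6 = c.0 | b.0 ⊢ -b-> p9, -c-> p10
  p7 = 0 | b.b.0 ⊢ -b-> p10
  p8 = (a.c.0 + (0 | 0 + 0 | 0)) | 0 ⊢ -a-> p9
  p9 = c.0 | 0 ⊢ -c-> p11
  p10 = 0 | b.0 ⊢ -b-> p11
  p11 = 0 | 0 ⊢ ∅
Q's transition system — 12 states:
  q0 = (a.c.0 + (0 | 0 + 0 | 0)) | a.b.b.0 ⊢ -a-> q1, -a-> q2
  q1 = (a.c.0 + (0 | 0 + 0 | 0)) | b.b.0 ⊢ -a-> q3, -b-> q4
  q2 = c.0 | a.b.b.0 ⊢ -a-> q3, -c-> q5
  q3 = c.0 | b.b.0 ⊢ -b-> q6, -c-> q7
  q4 = (a.c.0 + (0 | 0 + 0 | 0)) | b.0 ⊢ -a-> q6, -b-> q8
  q5 = 0 | a.b.b.0 ⊢ -a-> q7
  q6 = c.0 | b.0 ⊢ -b-> q9, -c-> q10
  q7 = 0 | b.b.0 ⊢ -b-> q10
  q8 = (a.c.0 + (0 | 0 + 0 | 0)) | 0 ⊢ -a-> q9
  q9 = c.0 | 0 ⊢ -c-> q11
  q10 = 0 | b.0 ⊢ -b-> q11
  q11 = 0 | 0 ⊢ ∅
Coarsest stable partition (strong bisimilarity classes):
  B0 = {p0}
  B1 = {p2, q1}
  B2 = {p3, q3}
  B3 = {p7, q7}
  B4 = {p10, q10}
  B5 = {p11, q11}
  B6 = {p6, q6}
  B7 = {p9, q9}
  B8 = {p5, q4}
  B9 = {p8, q8}
  B10 = {p1}
  B11 = {p4}
  B12 = {q0}
  B13 = {q2}
  B14 = {q5}
p0 ∈ B0, q0 ∈ B12 → different blocks

not bisimilar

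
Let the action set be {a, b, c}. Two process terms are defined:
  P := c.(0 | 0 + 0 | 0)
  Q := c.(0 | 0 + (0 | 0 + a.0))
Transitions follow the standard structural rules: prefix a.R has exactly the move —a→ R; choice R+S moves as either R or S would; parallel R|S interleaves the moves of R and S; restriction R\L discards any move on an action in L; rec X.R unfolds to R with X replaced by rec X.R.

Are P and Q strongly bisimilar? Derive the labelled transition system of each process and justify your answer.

P ≁ Q

Reachable graph of P (2 states):
  u0 = c.(0 | 0 + 0 | 0) → -c-> u1
  u1 = 0 | 0 + 0 | 0 → ·
Reachable graph of Q (3 states):
  v0 = c.(0 | 0 + (0 | 0 + a.0)) → -c-> v1
  v1 = 0 | 0 + (0 | 0 + a.0) → -a-> v2
  v2 = 0 → ·
Coarsest stable partition (strong bisimilarity classes):
  B0 = {u0}
  B1 = {u1, v2}
  B2 = {v0}
  B3 = {v1}
u0 ∈ B0, v0 ∈ B2 → different blocks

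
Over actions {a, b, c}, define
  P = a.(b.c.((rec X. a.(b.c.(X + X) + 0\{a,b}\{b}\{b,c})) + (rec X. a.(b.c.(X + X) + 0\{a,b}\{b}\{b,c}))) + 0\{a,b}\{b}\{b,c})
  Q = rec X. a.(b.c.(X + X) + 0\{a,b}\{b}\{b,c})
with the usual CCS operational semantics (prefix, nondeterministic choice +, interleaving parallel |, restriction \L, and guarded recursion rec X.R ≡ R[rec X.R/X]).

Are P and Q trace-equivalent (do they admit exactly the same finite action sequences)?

trace-equivalent

LTS(P): 4 reachable states
  u0 = a.(b.c.((rec X. a.(b.c.(X + X) + 0\{a,b}\{b}\{b,c})) + (rec X. a.(b.c.(X + X) + 0\{a,b}\{b}\{b,c}))) + 0\{a,b}\{b}\{b,c}) → —a→ u1
  u1 = b.c.((rec X. a.(b.c.(X + X) + 0\{a,b}\{b}\{b,c})) + (rec X. a.(b.c.(X + X) + 0\{a,b}\{b}\{b,c}))) + 0\{a,b}\{b}\{b,c} → —b→ u2
  u2 = c.((rec X. a.(b.c.(X + X) + 0\{a,b}\{b}\{b,c})) + (rec X. a.(b.c.(X + X) + 0\{a,b}\{b}\{b,c}))) → —c→ u3
  u3 = (rec X. a.(b.c.(X + X) + 0\{a,b}\{b}\{b,c})) + (rec X. a.(b.c.(X + X) + 0\{a,b}\{b}\{b,c})) → —a→ u1
LTS(Q): 4 reachable states
  v0 = rec X. a.(b.c.(X + X) + 0\{a,b}\{b}\{b,c}) → —a→ v1
  v1 = b.c.((rec X. a.(b.c.(X + X) + 0\{a,b}\{b}\{b,c})) + (rec X. a.(b.c.(X + X) + 0\{a,b}\{b}\{b,c}))) + 0\{a,b}\{b}\{b,c} → —b→ v2
  v2 = c.((rec X. a.(b.c.(X + X) + 0\{a,b}\{b}\{b,c})) + (rec X. a.(b.c.(X + X) + 0\{a,b}\{b}\{b,c}))) → —c→ v3
  v3 = (rec X. a.(b.c.(X + X) + 0\{a,b}\{b}\{b,c})) + (rec X. a.(b.c.(X + X) + 0\{a,b}\{b}\{b,c})) → —a→ v1
Partition-refinement fixed point:
  B0 = {u0, u3, v0, v3}
  B1 = {u1, v1}
  B2 = {u2, v2}
u0 ∈ B0, v0 ∈ B0 → same block
Bisimilar ⇒ trace-equivalent.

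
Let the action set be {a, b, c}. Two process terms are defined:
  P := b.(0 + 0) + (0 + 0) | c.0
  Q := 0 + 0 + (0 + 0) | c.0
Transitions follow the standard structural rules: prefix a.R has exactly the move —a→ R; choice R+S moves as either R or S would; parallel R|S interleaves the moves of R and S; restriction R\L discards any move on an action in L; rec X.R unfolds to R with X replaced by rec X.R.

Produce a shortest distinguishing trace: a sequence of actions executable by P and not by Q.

b

Reachable graph of P (3 states):
  u0 = b.(0 + 0) + (0 + 0) | c.0 has moves ··b··> u1, ··c··> u2
  u1 = 0 + 0 has moves ·
  u2 = (0 + 0) | 0 has moves ·
Reachable graph of Q (2 states):
  v0 = 0 + 0 + (0 + 0) | c.0 has moves ··c··> v1
  v1 = (0 + 0) | 0 has moves ·
Run σ = ⟨b⟩ on P: start {u0}
  step 1 (b): {u1}
  ✓ P
Run σ = ⟨b⟩ on Q: start {v0}
  step 1 (b): no successor for Q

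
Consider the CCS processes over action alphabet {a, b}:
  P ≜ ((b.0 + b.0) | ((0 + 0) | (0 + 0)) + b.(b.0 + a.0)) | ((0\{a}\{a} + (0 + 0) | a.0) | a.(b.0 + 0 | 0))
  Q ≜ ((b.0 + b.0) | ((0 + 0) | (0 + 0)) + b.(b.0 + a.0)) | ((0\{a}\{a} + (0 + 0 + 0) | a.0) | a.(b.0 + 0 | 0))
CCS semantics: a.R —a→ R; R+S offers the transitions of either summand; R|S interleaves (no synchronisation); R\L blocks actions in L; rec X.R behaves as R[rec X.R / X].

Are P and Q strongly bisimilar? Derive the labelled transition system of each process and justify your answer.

P's transition system — 24 states:
  p0 = ((b.0 + b.0) | ((0 + 0) | (0 + 0)) + b.(b.0 + a.0)) | ((0\{a}\{a} + (0 + 0) | a.0) | a.(b.0 + 0 | 0)) :: =a=> p1, =a=> p2, =b=> p3, =b=> p4
  p1 = ((b.0 + b.0) | ((0 + 0) | (0 + 0)) + b.(b.0 + a.0)) | ((0 + 0) | 0 | a.(b.0 + 0 | 0)) :: =a=> p5, =b=> p6, =b=> p7
  p2 = ((b.0 + b.0) | ((0 + 0) | (0 + 0)) + b.(b.0 + a.0)) | ((0\{a}\{a} + (0 + 0) | a.0) | (b.0 + 0 | 0)) :: =a=> p5, =b=> p10, =b=> p8, =b=> p9
  p3 = (b.0 + a.0) | ((0\{a}\{a} + (0 + 0) | a.0) | a.(b.0 + 0 | 0)) :: =a=> p11, =a=> p6, =a=> p9, =b=> p11
  p4 = 0 | ((0 + 0) | (0 + 0)) | ((0\{a}\{a} + (0 + 0) | a.0) | a.(b.0 + 0 | 0)) :: =a=> p10, =a=> p7
  p5 = ((b.0 + b.0) | ((0 + 0) | (0 + 0)) + b.(b.0 + a.0)) | ((0 + 0) | 0 | (b.0 + 0 | 0)) :: =b=> p12, =b=> p13, =b=> p14
  p6 = (b.0 + a.0) | ((0 + 0) | 0 | a.(b.0 + 0 | 0)) :: =a=> p13, =a=> p15, =b=> p15
  p7 = 0 | ((0 + 0) | (0 + 0)) | ((0 + 0) | 0 | a.(b.0 + 0 | 0)) :: =a=> p14
  p8 = ((b.0 + b.0) | ((0 + 0) | (0 + 0)) + b.(b.0 + a.0)) | ((0\{a}\{a} + (0 + 0) | a.0) | 0) :: =a=> p12, =b=> p16, =b=> p17
  p9 = (b.0 + a.0) | ((0\{a}\{a} + (0 + 0) | a.0) | (b.0 + 0 | 0)) :: =a=> p13, =a=> p18, =b=> p16, =b=> p18
  p10 = 0 | ((0 + 0) | (0 + 0)) | ((0\{a}\{a} + (0 + 0) | a.0) | (b.0 + 0 | 0)) :: =a=> p14, =b=> p17
  p11 = 0 | ((0\{a}\{a} + (0 + 0) | a.0) | a.(b.0 + 0 | 0)) :: =a=> p15, =a=> p18
  p12 = ((b.0 + b.0) | ((0 + 0) | (0 + 0)) + b.(b.0 + a.0)) | ((0 + 0) | 0 | 0) :: =b=> p19, =b=> p20
  p13 = (b.0 + a.0) | ((0 + 0) | 0 | (b.0 + 0 | 0)) :: =a=> p21, =b=> p19, =b=> p21
  p14 = 0 | ((0 + 0) | (0 + 0)) | ((0 + 0) | 0 | (b.0 + 0 | 0)) :: =b=> p20
  p15 = 0 | ((0 + 0) | 0 | a.(b.0 + 0 | 0)) :: =a=> p21
  p16 = (b.0 + a.0) | ((0\{a}\{a} + (0 + 0) | a.0) | 0) :: =a=> p19, =a=> p22, =b=> p22
  p17 = 0 | ((0 + 0) | (0 + 0)) | ((0\{a}\{a} + (0 + 0) | a.0) | 0) :: =a=> p20
  p18 = 0 | ((0\{a}\{a} + (0 + 0) | a.0) | (b.0 + 0 | 0)) :: =a=> p21, =b=> p22
  p19 = (b.0 + a.0) | ((0 + 0) | 0 | 0) :: =a=> p23, =b=> p23
  p20 = 0 | ((0 + 0) | (0 + 0)) | ((0 + 0) | 0 | 0) :: deadlocked
  p21 = 0 | ((0 + 0) | 0 | (b.0 + 0 | 0)) :: =b=> p23
  p22 = 0 | ((0\{a}\{a} + (0 + 0) | a.0) | 0) :: =a=> p23
  p23 = 0 | ((0 + 0) | 0 | 0) :: deadlocked
Q's transition system — 24 states:
  q0 = ((b.0 + b.0) | ((0 + 0) | (0 + 0)) + b.(b.0 + a.0)) | ((0\{a}\{a} + (0 + 0 + 0) | a.0) | a.(b.0 + 0 | 0)) :: =a=> q1, =a=> q2, =b=> q3, =b=> q4
  q1 = ((b.0 + b.0) | ((0 + 0) | (0 + 0)) + b.(b.0 + a.0)) | ((0 + 0 + 0) | 0 | a.(b.0 + 0 | 0)) :: =a=> q5, =b=> q6, =b=> q7
  q2 = ((b.0 + b.0) | ((0 + 0) | (0 + 0)) + b.(b.0 + a.0)) | ((0\{a}\{a} + (0 + 0 + 0) | a.0) | (b.0 + 0 | 0)) :: =a=> q5, =b=> q10, =b=> q8, =b=> q9
  q3 = (b.0 + a.0) | ((0\{a}\{a} + (0 + 0 + 0) | a.0) | a.(b.0 + 0 | 0)) :: =a=> q11, =a=> q6, =a=> q9, =b=> q11
  q4 = 0 | ((0 + 0) | (0 + 0)) | ((0\{a}\{a} + (0 + 0 + 0) | a.0) | a.(b.0 + 0 | 0)) :: =a=> q10, =a=> q7
  q5 = ((b.0 + b.0) | ((0 + 0) | (0 + 0)) + b.(b.0 + a.0)) | ((0 + 0 + 0) | 0 | (b.0 + 0 | 0)) :: =b=> q12, =b=> q13, =b=> q14
  q6 = (b.0 + a.0) | ((0 + 0 + 0) | 0 | a.(b.0 + 0 | 0)) :: =a=> q13, =a=> q15, =b=> q15
  q7 = 0 | ((0 + 0) | (0 + 0)) | ((0 + 0 + 0) | 0 | a.(b.0 + 0 | 0)) :: =a=> q14
  q8 = ((b.0 + b.0) | ((0 + 0) | (0 + 0)) + b.(b.0 + a.0)) | ((0\{a}\{a} + (0 + 0 + 0) | a.0) | 0) :: =a=> q12, =b=> q16, =b=> q17
  q9 = (b.0 + a.0) | ((0\{a}\{a} + (0 + 0 + 0) | a.0) | (b.0 + 0 | 0)) :: =a=> q13, =a=> q18, =b=> q16, =b=> q18
  q10 = 0 | ((0 + 0) | (0 + 0)) | ((0\{a}\{a} + (0 + 0 + 0) | a.0) | (b.0 + 0 | 0)) :: =a=> q14, =b=> q17
  q11 = 0 | ((0\{a}\{a} + (0 + 0 + 0) | a.0) | a.(b.0 + 0 | 0)) :: =a=> q15, =a=> q18
  q12 = ((b.0 + b.0) | ((0 + 0) | (0 + 0)) + b.(b.0 + a.0)) | ((0 + 0 + 0) | 0 | 0) :: =b=> q19, =b=> q20
  q13 = (b.0 + a.0) | ((0 + 0 + 0) | 0 | (b.0 + 0 | 0)) :: =a=> q21, =b=> q19, =b=> q21
  q14 = 0 | ((0 + 0) | (0 + 0)) | ((0 + 0 + 0) | 0 | (b.0 + 0 | 0)) :: =b=> q20
  q15 = 0 | ((0 + 0 + 0) | 0 | a.(b.0 + 0 | 0)) :: =a=> q21
  q16 = (b.0 + a.0) | ((0\{a}\{a} + (0 + 0 + 0) | a.0) | 0) :: =a=> q19, =a=> q22, =b=> q22
  q17 = 0 | ((0 + 0) | (0 + 0)) | ((0\{a}\{a} + (0 + 0 + 0) | a.0) | 0) :: =a=> q20
  q18 = 0 | ((0\{a}\{a} + (0 + 0 + 0) | a.0) | (b.0 + 0 | 0)) :: =a=> q21, =b=> q22
  q19 = (b.0 + a.0) | ((0 + 0 + 0) | 0 | 0) :: =a=> q23, =b=> q23
  q20 = 0 | ((0 + 0) | (0 + 0)) | ((0 + 0 + 0) | 0 | 0) :: deadlocked
  q21 = 0 | ((0 + 0 + 0) | 0 | (b.0 + 0 | 0)) :: =b=> q23
  q22 = 0 | ((0\{a}\{a} + (0 + 0 + 0) | a.0) | 0) :: =a=> q23
  q23 = 0 | ((0 + 0 + 0) | 0 | 0) :: deadlocked
Partition-refinement fixed point:
  B0 = {p0, q0}
  B1 = {p3, q3}
  B2 = {p11, p4, q11, q4}
  B3 = {p10, p18, q10, q18}
  B4 = {p17, p22, q17, q22}
  B5 = {p20, p23, q20, q23}
  B6 = {p14, p21, q14, q21}
  B7 = {p15, p7, q15, q7}
  B8 = {p9, q9}
  B9 = {p16, q16}
  B10 = {p19, q19}
  B11 = {p13, q13}
  B12 = {p6, q6}
  B13 = {p1, q1}
  B14 = {p5, q5}
  B15 = {p12, q12}
  B16 = {p2, q2}
  B17 = {p8, q8}
p0 ∈ B0, q0 ∈ B0 → same block

YES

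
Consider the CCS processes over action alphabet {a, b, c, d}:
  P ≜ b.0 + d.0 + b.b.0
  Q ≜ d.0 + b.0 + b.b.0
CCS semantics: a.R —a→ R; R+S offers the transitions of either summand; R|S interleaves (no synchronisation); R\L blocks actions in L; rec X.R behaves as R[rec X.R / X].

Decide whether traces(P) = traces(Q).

P's transition system — 3 states:
  u0 = b.0 + d.0 + b.b.0 | ··b··> u1, ··b··> u2, ··d··> u1
  u1 = 0 | deadlocked
  u2 = b.0 | ··b··> u1
Q's transition system — 3 states:
  v0 = d.0 + b.0 + b.b.0 | ··b··> v1, ··b··> v2, ··d··> v1
  v1 = 0 | deadlocked
  v2 = b.0 | ··b··> v1
Coarsest stable partition (strong bisimilarity classes):
  B0 = {u0, v0}
  B1 = {u1, v1}
  B2 = {u2, v2}
u0 ∈ B0, v0 ∈ B0 → same block
Bisimilar ⇒ trace-equivalent.

traces(P) = traces(Q)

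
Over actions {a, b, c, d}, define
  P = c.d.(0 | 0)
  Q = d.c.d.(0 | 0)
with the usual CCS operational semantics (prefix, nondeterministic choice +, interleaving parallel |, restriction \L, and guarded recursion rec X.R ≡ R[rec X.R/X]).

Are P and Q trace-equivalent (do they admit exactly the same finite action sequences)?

traces(P) ≠ traces(Q) — witness ⟨c⟩

Reachable graph of P (3 states):
  p0 = c.d.(0 | 0) ⊢ --c--▸ p1
  p1 = d.(0 | 0) ⊢ --d--▸ p2
  p2 = 0 | 0 ⊢ ∅
Reachable graph of Q (4 states):
  q0 = d.c.d.(0 | 0) ⊢ --d--▸ q1
  q1 = c.d.(0 | 0) ⊢ --c--▸ q2
  q2 = d.(0 | 0) ⊢ --d--▸ q3
  q3 = 0 | 0 ⊢ ∅
Trace ⟨c⟩ through P, begin at {p0}:
  [1] c ⇒ {p1}
  P completes σ.
Trace ⟨c⟩ through Q, begin at {q0}:
  [1] c ⇒ ∅  — Q cannot continue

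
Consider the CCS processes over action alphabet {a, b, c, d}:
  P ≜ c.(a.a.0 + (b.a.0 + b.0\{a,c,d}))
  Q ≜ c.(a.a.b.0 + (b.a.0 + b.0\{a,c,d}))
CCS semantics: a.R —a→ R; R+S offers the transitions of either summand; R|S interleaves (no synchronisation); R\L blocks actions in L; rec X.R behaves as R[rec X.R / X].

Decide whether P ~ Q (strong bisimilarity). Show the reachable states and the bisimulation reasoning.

NO

Reachable graph of P (5 states):
  s0 = c.(a.a.0 + (b.a.0 + b.0\{a,c,d})) has moves --c--▸ s1
  s1 = a.a.0 + (b.a.0 + b.0\{a,c,d}) has moves --a--▸ s2, --b--▸ s2, --b--▸ s3
  s2 = a.0 has moves --a--▸ s4
  s3 = 0\{a,c,d} has moves ∅
  s4 = 0 has moves ∅
Reachable graph of Q (7 states):
  t0 = c.(a.a.b.0 + (b.a.0 + b.0\{a,c,d})) has moves --c--▸ t1
  t1 = a.a.b.0 + (b.a.0 + b.0\{a,c,d}) has moves --a--▸ t2, --b--▸ t3, --b--▸ t4
  t2 = a.b.0 has moves --a--▸ t5
  t3 = 0\{a,c,d} has moves ∅
  t4 = a.0 has moves --a--▸ t6
  t5 = b.0 has moves --b--▸ t6
  t6 = 0 has moves ∅
Coarsest stable partition (strong bisimilarity classes):
  B0 = {s0}
  B1 = {s1}
  B2 = {s2, t4}
  B3 = {s3, s4, t3, t6}
  B4 = {t0}
  B5 = {t1}
  B6 = {t2}
  B7 = {t5}
s0 ∈ B0, t0 ∈ B4 → different blocks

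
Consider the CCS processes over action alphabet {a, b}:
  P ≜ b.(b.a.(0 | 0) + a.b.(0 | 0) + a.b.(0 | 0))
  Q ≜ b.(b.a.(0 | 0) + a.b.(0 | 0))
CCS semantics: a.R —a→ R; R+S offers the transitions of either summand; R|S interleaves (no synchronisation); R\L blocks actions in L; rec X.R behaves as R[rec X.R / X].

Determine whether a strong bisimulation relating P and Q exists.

Reachable graph of P (5 states):
  m0 = b.(b.a.(0 | 0) + a.b.(0 | 0) + a.b.(0 | 0)) | =b=> m1
  m1 = b.a.(0 | 0) + a.b.(0 | 0) + a.b.(0 | 0) | =a=> m2, =b=> m3
  m2 = b.(0 | 0) | =b=> m4
  m3 = a.(0 | 0) | =a=> m4
  m4 = 0 | 0 | ·
Reachable graph of Q (5 states):
  n0 = b.(b.a.(0 | 0) + a.b.(0 | 0)) | =b=> n1
  n1 = b.a.(0 | 0) + a.b.(0 | 0) | =a=> n2, =b=> n3
  n2 = b.(0 | 0) | =b=> n4
  n3 = a.(0 | 0) | =a=> n4
  n4 = 0 | 0 | ·
Partition-refinement fixed point:
  B0 = {m0, n0}
  B1 = {m1, n1}
  B2 = {m2, n2}
  B3 = {m4, n4}
  B4 = {m3, n3}
m0 ∈ B0, n0 ∈ B0 → same block

P ~ Q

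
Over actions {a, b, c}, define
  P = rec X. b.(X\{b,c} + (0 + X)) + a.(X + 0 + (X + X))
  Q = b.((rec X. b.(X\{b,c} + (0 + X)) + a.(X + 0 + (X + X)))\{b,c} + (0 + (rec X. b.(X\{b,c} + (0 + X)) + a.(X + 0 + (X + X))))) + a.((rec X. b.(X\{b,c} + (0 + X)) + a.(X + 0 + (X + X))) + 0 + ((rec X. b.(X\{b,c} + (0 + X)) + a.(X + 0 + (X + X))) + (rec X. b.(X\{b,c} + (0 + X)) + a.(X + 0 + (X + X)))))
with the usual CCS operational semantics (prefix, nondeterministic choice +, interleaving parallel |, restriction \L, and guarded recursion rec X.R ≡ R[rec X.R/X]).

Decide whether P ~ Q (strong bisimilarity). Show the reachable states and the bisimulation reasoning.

YES

P's transition system — 4 states:
  p0 = rec X. b.(X\{b,c} + (0 + X)) + a.(X + 0 + (X + X)) | —a→ p1, —b→ p2
  p1 = (rec X. b.(X\{b,c} + (0 + X)) + a.(X + 0 + (X + X))) + 0 + ((rec X. b.(X\{b,c} + (0 + X)) + a.(X + 0 + (X + X))) + (rec X. b.(X\{b,c} + (0 + X)) + a.(X + 0 + (X + X)))) | —a→ p1, —b→ p2
  p2 = (rec X. b.(X\{b,c} + (0 + X)) + a.(X + 0 + (X + X)))\{b,c} + (0 + (rec X. b.(X\{b,c} + (0 + X)) + a.(X + 0 + (X + X)))) | —a→ p1, —a→ p3, —b→ p2
  p3 = ((rec X. b.(X\{b,c} + (0 + X)) + a.(X + 0 + (X + X))) + 0 + ((rec X. b.(X\{b,c} + (0 + X)) + a.(X + 0 + (X + X))) + (rec X. b.(X\{b,c} + (0 + X)) + a.(X + 0 + (X + X)))))\{b,c} | —a→ p3
Q's transition system — 4 states:
  q0 = b.((rec X. b.(X\{b,c} + (0 + X)) + a.(X + 0 + (X + X)))\{b,c} + (0 + (rec X. b.(X\{b,c} + (0 + X)) + a.(X + 0 + (X + X))))) + a.((rec X. b.(X\{b,c} + (0 + X)) + a.(X + 0 + (X + X))) + 0 + ((rec X. b.(X\{b,c} + (0 + X)) + a.(X + 0 + (X + X))) + (rec X. b.(X\{b,c} + (0 + X)) + a.(X + 0 + (X + X))))) | —a→ q1, —b→ q2
  q1 = (rec X. b.(X\{b,c} + (0 + X)) + a.(X + 0 + (X + X))) + 0 + ((rec X. b.(X\{b,c} + (0 + X)) + a.(X + 0 + (X + X))) + (rec X. b.(X\{b,c} + (0 + X)) + a.(X + 0 + (X + X)))) | —a→ q1, —b→ q2
  q2 = (rec X. b.(X\{b,c} + (0 + X)) + a.(X + 0 + (X + X)))\{b,c} + (0 + (rec X. b.(X\{b,c} + (0 + X)) + a.(X + 0 + (X + X)))) | —a→ q1, —a→ q3, —b→ q2
  q3 = ((rec X. b.(X\{b,c} + (0 + X)) + a.(X + 0 + (X + X))) + 0 + ((rec X. b.(X\{b,c} + (0 + X)) + a.(X + 0 + (X + X))) + (rec X. b.(X\{b,c} + (0 + X)) + a.(X + 0 + (X + X)))))\{b,c} | —a→ q3
Coarsest stable partition (strong bisimilarity classes):
  B0 = {p0, p1, q0, q1}
  B1 = {p2, q2}
  B2 = {p3, q3}
p0 ∈ B0, q0 ∈ B0 → same block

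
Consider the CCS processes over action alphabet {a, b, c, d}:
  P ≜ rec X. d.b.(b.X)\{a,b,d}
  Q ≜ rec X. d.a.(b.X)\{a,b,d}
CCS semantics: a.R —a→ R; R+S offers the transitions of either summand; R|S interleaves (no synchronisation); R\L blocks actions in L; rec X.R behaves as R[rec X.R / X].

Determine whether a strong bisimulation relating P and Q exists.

Reachable graph of P (3 states):
  p0 = rec X. d.b.(b.X)\{a,b,d} has moves -d-> p1
  p1 = b.(b.(rec X. d.b.(b.X)\{a,b,d}))\{a,b,d} has moves -b-> p2
  p2 = (b.(rec X. d.b.(b.X)\{a,b,d}))\{a,b,d} has moves deadlocked
Reachable graph of Q (3 states):
  q0 = rec X. d.a.(b.X)\{a,b,d} has moves -d-> q1
  q1 = a.(b.(rec X. d.a.(b.X)\{a,b,d}))\{a,b,d} has moves -a-> q2
  q2 = (b.(rec X. d.a.(b.X)\{a,b,d}))\{a,b,d} has moves deadlocked
Coarsest stable partition (strong bisimilarity classes):
  B0 = {p0}
  B1 = {p1}
  B2 = {p2, q2}
  B3 = {q0}
  B4 = {q1}
p0 ∈ B0, q0 ∈ B3 → different blocks

NO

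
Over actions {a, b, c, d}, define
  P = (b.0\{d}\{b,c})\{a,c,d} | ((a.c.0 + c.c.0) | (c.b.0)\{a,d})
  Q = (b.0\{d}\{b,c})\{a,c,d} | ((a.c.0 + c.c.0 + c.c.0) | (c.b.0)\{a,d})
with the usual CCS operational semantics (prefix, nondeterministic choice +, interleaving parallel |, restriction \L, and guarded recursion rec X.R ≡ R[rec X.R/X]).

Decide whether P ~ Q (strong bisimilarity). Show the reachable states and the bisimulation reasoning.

P ~ Q

Reachable graph of P (18 states):
  m0 = (b.0\{d}\{b,c})\{a,c,d} | ((a.c.0 + c.c.0) | (c.b.0)\{a,d}) :: =a=> m1, =b=> m2, =c=> m1, =c=> m3
  m1 = (b.0\{d}\{b,c})\{a,c,d} | (c.0 | (c.b.0)\{a,d}) :: =b=> m4, =c=> m5, =c=> m6
  m2 = 0\{d}\{b,c}\{a,c,d} | ((a.c.0 + c.c.0) | (c.b.0)\{a,d}) :: =a=> m4, =c=> m4, =c=> m7
  m3 = (b.0\{d}\{b,c})\{a,c,d} | ((a.c.0 + c.c.0) | (b.0)\{a,d}) :: =a=> m6, =b=> m7, =b=> m8, =c=> m6
  m4 = 0\{d}\{b,c}\{a,c,d} | (c.0 | (c.b.0)\{a,d}) :: =c=> m10, =c=> m9
  m5 = (b.0\{d}\{b,c})\{a,c,d} | (0 | (c.b.0)\{a,d}) :: =b=> m9, =c=> m11
  m6 = (b.0\{d}\{b,c})\{a,c,d} | (c.0 | (b.0)\{a,d}) :: =b=> m10, =b=> m12, =c=> m11
  m7 = 0\{d}\{b,c}\{a,c,d} | ((a.c.0 + c.c.0) | (b.0)\{a,d}) :: =a=> m10, =b=> m13, =c=> m10
  m8 = (b.0\{d}\{b,c})\{a,c,d} | ((a.c.0 + c.c.0) | 0\{a,d}) :: =a=> m12, =b=> m13, =c=> m12
  m9 = 0\{d}\{b,c}\{a,c,d} | (0 | (c.b.0)\{a,d}) :: =c=> m14
  m10 = 0\{d}\{b,c}\{a,c,d} | (c.0 | (b.0)\{a,d}) :: =b=> m15, =c=> m14
  m11 = (b.0\{d}\{b,c})\{a,c,d} | (0 | (b.0)\{a,d}) :: =b=> m14, =b=> m16
  m12 = (b.0\{d}\{b,c})\{a,c,d} | (c.0 | 0\{a,d}) :: =b=> m15, =c=> m16
  m13 = 0\{d}\{b,c}\{a,c,d} | ((a.c.0 + c.c.0) | 0\{a,d}) :: =a=> m15, =c=> m15
  m14 = 0\{d}\{b,c}\{a,c,d} | (0 | (b.0)\{a,d}) :: =b=> m17
  m15 = 0\{d}\{b,c}\{a,c,d} | (c.0 | 0\{a,d}) :: =c=> m17
  m16 = (b.0\{d}\{b,c})\{a,c,d} | (0 | 0\{a,d}) :: =b=> m17
  m17 = 0\{d}\{b,c}\{a,c,d} | (0 | 0\{a,d}) :: stopped
Reachable graph of Q (18 states):
  n0 = (b.0\{d}\{b,c})\{a,c,d} | ((a.c.0 + c.c.0 + c.c.0) | (c.b.0)\{a,d}) :: =a=> n1, =b=> n2, =c=> n1, =c=> n3
  n1 = (b.0\{d}\{b,c})\{a,c,d} | (c.0 | (c.b.0)\{a,d}) :: =b=> n4, =c=> n5, =c=> n6
  n2 = 0\{d}\{b,c}\{a,c,d} | ((a.c.0 + c.c.0 + c.c.0) | (c.b.0)\{a,d}) :: =a=> n4, =c=> n4, =c=> n7
  n3 = (b.0\{d}\{b,c})\{a,c,d} | ((a.c.0 + c.c.0 + c.c.0) | (b.0)\{a,d}) :: =a=> n6, =b=> n7, =b=> n8, =c=> n6
  n4 = 0\{d}\{b,c}\{a,c,d} | (c.0 | (c.b.0)\{a,d}) :: =c=> n10, =c=> n9
  n5 = (b.0\{d}\{b,c})\{a,c,d} | (0 | (c.b.0)\{a,d}) :: =b=> n9, =c=> n11
  n6 = (b.0\{d}\{b,c})\{a,c,d} | (c.0 | (b.0)\{a,d}) :: =b=> n10, =b=> n12, =c=> n11
  n7 = 0\{d}\{b,c}\{a,c,d} | ((a.c.0 + c.c.0 + c.c.0) | (b.0)\{a,d}) :: =a=> n10, =b=> n13, =c=> n10
  n8 = (b.0\{d}\{b,c})\{a,c,d} | ((a.c.0 + c.c.0 + c.c.0) | 0\{a,d}) :: =a=> n12, =b=> n13, =c=> n12
  n9 = 0\{d}\{b,c}\{a,c,d} | (0 | (c.b.0)\{a,d}) :: =c=> n14
  n10 = 0\{d}\{b,c}\{a,c,d} | (c.0 | (b.0)\{a,d}) :: =b=> n15, =c=> n14
  n11 = (b.0\{d}\{b,c})\{a,c,d} | (0 | (b.0)\{a,d}) :: =b=> n14, =b=> n16
  n12 = (b.0\{d}\{b,c})\{a,c,d} | (c.0 | 0\{a,d}) :: =b=> n15, =c=> n16
  n13 = 0\{d}\{b,c}\{a,c,d} | ((a.c.0 + c.c.0 + c.c.0) | 0\{a,d}) :: =a=> n15, =c=> n15
  n14 = 0\{d}\{b,c}\{a,c,d} | (0 | (b.0)\{a,d}) :: =b=> n17
  n15 = 0\{d}\{b,c}\{a,c,d} | (c.0 | 0\{a,d}) :: =c=> n17
  n16 = (b.0\{d}\{b,c})\{a,c,d} | (0 | 0\{a,d}) :: =b=> n17
  n17 = 0\{d}\{b,c}\{a,c,d} | (0 | 0\{a,d}) :: stopped
Partition-refinement fixed point:
  B0 = {m0, n0}
  B1 = {m1, n1}
  B2 = {m4, n4}
  B3 = {m10, m12, n10, n12}
  B4 = {m14, m16, n14, n16}
  B5 = {m17, n17}
  B6 = {m15, n15}
  B7 = {m9, n9}
  B8 = {m6, n6}
  B9 = {m11, n11}
  B10 = {m5, n5}
  B11 = {m2, n2}
  B12 = {m7, m8, n7, n8}
  B13 = {m13, n13}
  B14 = {m3, n3}
m0 ∈ B0, n0 ∈ B0 → same block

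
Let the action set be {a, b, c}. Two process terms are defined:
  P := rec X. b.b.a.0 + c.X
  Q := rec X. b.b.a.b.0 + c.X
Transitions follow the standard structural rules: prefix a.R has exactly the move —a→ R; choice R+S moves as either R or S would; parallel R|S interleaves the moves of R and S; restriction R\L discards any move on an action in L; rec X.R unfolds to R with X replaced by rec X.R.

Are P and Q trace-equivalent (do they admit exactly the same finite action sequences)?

LTS(P): 4 reachable states
  s0 = rec X. b.b.a.0 + c.X :: --b--▸ s1, --c--▸ s0
  s1 = b.a.0 :: --b--▸ s2
  s2 = a.0 :: --a--▸ s3
  s3 = 0 :: stopped
LTS(Q): 5 reachable states
  t0 = rec X. b.b.a.b.0 + c.X :: --b--▸ t1, --c--▸ t0
  t1 = b.a.b.0 :: --b--▸ t2
  t2 = a.b.0 :: --a--▸ t3
  t3 = b.0 :: --b--▸ t4
  t4 = 0 :: stopped
Run σ = ⟨bbab⟩ on Q: start {t0}
  [1] b ⇒ {t1}
  [2] b ⇒ {t2}
  [3] a ⇒ {t3}
  [4] b ⇒ {t4}
  — Q admits the full trace.
Run σ = ⟨bbab⟩ on P: start {s0}
  [1] b ⇒ {s1}
  [2] b ⇒ {s2}
  [3] a ⇒ {s3}
  [4] b ⇒ ∅ (P stuck)

NO — witness ⟨bbab⟩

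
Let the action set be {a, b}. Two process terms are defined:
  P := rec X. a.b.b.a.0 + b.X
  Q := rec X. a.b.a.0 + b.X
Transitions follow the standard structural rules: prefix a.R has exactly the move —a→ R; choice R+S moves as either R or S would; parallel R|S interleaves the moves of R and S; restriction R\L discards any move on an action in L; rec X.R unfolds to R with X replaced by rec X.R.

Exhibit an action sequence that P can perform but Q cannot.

P's transition system — 5 states:
  m0 = rec X. a.b.b.a.0 + b.X → --a--▸ m1, --b--▸ m0
  m1 = b.b.a.0 → --b--▸ m2
  m2 = b.a.0 → --b--▸ m3
  m3 = a.0 → --a--▸ m4
  m4 = 0 → ·
Q's transition system — 4 states:
  n0 = rec X. a.b.a.0 + b.X → --a--▸ n1, --b--▸ n0
  n1 = b.a.0 → --b--▸ n2
  n2 = a.0 → --a--▸ n3
  n3 = 0 → ·
Trace ⟨abb⟩ through P, begin at {m0}:
  after a @ step 1: {m1}
  after b @ step 2: {m2}
  after b @ step 3: {m3}
  — P admits the full trace.
Trace ⟨abb⟩ through Q, begin at {n0}:
  after a @ step 1: {n1}
  after b @ step 2: {n2}
  after b @ step 3: no successor for Q

abb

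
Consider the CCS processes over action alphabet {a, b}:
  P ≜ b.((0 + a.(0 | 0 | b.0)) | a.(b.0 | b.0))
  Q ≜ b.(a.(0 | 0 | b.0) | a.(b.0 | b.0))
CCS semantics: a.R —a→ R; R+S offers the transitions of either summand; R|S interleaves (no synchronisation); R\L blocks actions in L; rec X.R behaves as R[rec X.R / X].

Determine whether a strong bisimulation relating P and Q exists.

P's transition system — 16 states:
  m0 = b.((0 + a.(0 | 0 | b.0)) | a.(b.0 | b.0)) :: —b→ m1
  m1 = (0 + a.(0 | 0 | b.0)) | a.(b.0 | b.0) :: —a→ m2, —a→ m3
  m2 = (0 + a.(0 | 0 | b.0)) | (b.0 | b.0) :: —a→ m4, —b→ m5, —b→ m6
  m3 = 0 | 0 | b.0 | a.(b.0 | b.0) :: —a→ m4, —b→ m7
  m4 = 0 | 0 | b.0 | (b.0 | b.0) :: —b→ m10, —b→ m8, —b→ m9
  m5 = (0 + a.(0 | 0 | b.0)) | (0 | b.0) :: —a→ m9, —b→ m11
  m6 = (0 + a.(0 | 0 | b.0)) | (b.0 | 0) :: —a→ m10, —b→ m11
  m7 = 0 | 0 | 0 | a.(b.0 | b.0) :: —a→ m8
  m8 = 0 | 0 | 0 | (b.0 | b.0) :: —b→ m12, —b→ m13
  m9 = 0 | 0 | b.0 | (0 | b.0) :: —b→ m12, —b→ m14
  m10 = 0 | 0 | b.0 | (b.0 | 0) :: —b→ m13, —b→ m14
  m11 = (0 + a.(0 | 0 | b.0)) | (0 | 0) :: —a→ m14
  m12 = 0 | 0 | 0 | (0 | b.0) :: —b→ m15
  m13 = 0 | 0 | 0 | (b.0 | 0) :: —b→ m15
  m14 = 0 | 0 | b.0 | (0 | 0) :: —b→ m15
  m15 = 0 | 0 | 0 | (0 | 0) :: (no moves)
Q's transition system — 16 states:
  n0 = b.(a.(0 | 0 | b.0) | a.(b.0 | b.0)) :: —b→ n1
  n1 = a.(0 | 0 | b.0) | a.(b.0 | b.0) :: —a→ n2, —a→ n3
  n2 = 0 | 0 | b.0 | a.(b.0 | b.0) :: —a→ n4, —b→ n5
  n3 = a.(0 | 0 | b.0) | (b.0 | b.0) :: —a→ n4, —b→ n6, —b→ n7
  n4 = 0 | 0 | b.0 | (b.0 | b.0) :: —b→ n10, —b→ n8, —b→ n9
  n5 = 0 | 0 | 0 | a.(b.0 | b.0) :: —a→ n8
  n6 = a.(0 | 0 | b.0) | (0 | b.0) :: —a→ n9, —b→ n11
  n7 = a.(0 | 0 | b.0) | (b.0 | 0) :: —a→ n10, —b→ n11
  n8 = 0 | 0 | 0 | (b.0 | b.0) :: —b→ n12, —b→ n13
  n9 = 0 | 0 | b.0 | (0 | b.0) :: —b→ n12, —b→ n14
  n10 = 0 | 0 | b.0 | (b.0 | 0) :: —b→ n13, —b→ n14
  n11 = a.(0 | 0 | b.0) | (0 | 0) :: —a→ n14
  n12 = 0 | 0 | 0 | (0 | b.0) :: —b→ n15
  n13 = 0 | 0 | 0 | (b.0 | 0) :: —b→ n15
  n14 = 0 | 0 | b.0 | (0 | 0) :: —b→ n15
  n15 = 0 | 0 | 0 | (0 | 0) :: (no moves)
Coarsest stable partition (strong bisimilarity classes):
  B0 = {m0, n0}
  B1 = {m1, n1}
  B2 = {m2, n3}
  B3 = {m4, n4}
  B4 = {m10, m8, m9, n10, n8, n9}
  B5 = {m12, m13, m14, n12, n13, n14}
  B6 = {m15, n15}
  B7 = {m5, m6, n6, n7}
  B8 = {m11, n11}
  B9 = {m3, n2}
  B10 = {m7, n5}
m0 ∈ B0, n0 ∈ B0 → same block

bisimilar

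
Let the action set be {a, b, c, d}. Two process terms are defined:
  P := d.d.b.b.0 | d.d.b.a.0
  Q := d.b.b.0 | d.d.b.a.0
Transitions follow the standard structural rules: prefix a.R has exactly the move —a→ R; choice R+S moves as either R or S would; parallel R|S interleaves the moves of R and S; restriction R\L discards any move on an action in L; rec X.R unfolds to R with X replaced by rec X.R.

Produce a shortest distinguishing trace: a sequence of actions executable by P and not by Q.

LTS(P): 25 reachable states
  s0 = d.d.b.b.0 | d.d.b.a.0 :: —d→ s1, —d→ s2
  s1 = d.b.b.0 | d.d.b.a.0 :: —d→ s3, —d→ s4
  s2 = d.d.b.b.0 | d.b.a.0 :: —d→ s4, —d→ s5
  s3 = b.b.0 | d.d.b.a.0 :: —b→ s6, —d→ s7
  s4 = d.b.b.0 | d.b.a.0 :: —d→ s7, —d→ s8
  s5 = d.d.b.b.0 | b.a.0 :: —b→ s9, —d→ s8
  s6 = b.0 | d.d.b.a.0 :: —b→ s10, —d→ s11
  s7 = b.b.0 | d.b.a.0 :: —b→ s11, —d→ s12
  s8 = d.b.b.0 | b.a.0 :: —b→ s13, —d→ s12
  s9 = d.d.b.b.0 | a.0 :: —a→ s14, —d→ s13
  s10 = 0 | d.d.b.a.0 :: —d→ s15
  s11 = b.0 | d.b.a.0 :: —b→ s15, —d→ s16
  s12 = b.b.0 | b.a.0 :: —b→ s16, —b→ s17
  s13 = d.b.b.0 | a.0 :: —a→ s18, —d→ s17
  s14 = d.d.b.b.0 | 0 :: —d→ s18
  s15 = 0 | d.b.a.0 :: —d→ s19
  s16 = b.0 | b.a.0 :: —b→ s19, —b→ s20
  s17 = b.b.0 | a.0 :: —a→ s21, —b→ s20
  s18 = d.b.b.0 | 0 :: —d→ s21
  s19 = 0 | b.a.0 :: —b→ s22
  s20 = b.0 | a.0 :: —a→ s23, —b→ s22
  s21 = b.b.0 | 0 :: —b→ s23
  s22 = 0 | a.0 :: —a→ s24
  s23 = b.0 | 0 :: —b→ s24
  s24 = 0 | 0 :: deadlocked
LTS(Q): 20 reachable states
  t0 = d.b.b.0 | d.d.b.a.0 :: —d→ t1, —d→ t2
  t1 = b.b.0 | d.d.b.a.0 :: —b→ t3, —d→ t4
  t2 = d.b.b.0 | d.b.a.0 :: —d→ t4, —d→ t5
  t3 = b.0 | d.d.b.a.0 :: —b→ t6, —d→ t7
  t4 = b.b.0 | d.b.a.0 :: —b→ t7, —d→ t8
  t5 = d.b.b.0 | b.a.0 :: —b→ t9, —d→ t8
  t6 = 0 | d.d.b.a.0 :: —d→ t10
  t7 = b.0 | d.b.a.0 :: —b→ t10, —d→ t11
  t8 = b.b.0 | b.a.0 :: —b→ t11, —b→ t12
  t9 = d.b.b.0 | a.0 :: —a→ t13, —d→ t12
  t10 = 0 | d.b.a.0 :: —d→ t14
  t11 = b.0 | b.a.0 :: —b→ t14, —b→ t15
  t12 = b.b.0 | a.0 :: —a→ t16, —b→ t15
  t13 = d.b.b.0 | 0 :: —d→ t16
  t14 = 0 | b.a.0 :: —b→ t17
  t15 = b.0 | a.0 :: —a→ t18, —b→ t17
  t16 = b.b.0 | 0 :: —b→ t18
  t17 = 0 | a.0 :: —a→ t19
  t18 = b.0 | 0 :: —b→ t19
  t19 = 0 | 0 :: deadlocked
Trace ⟨dddd⟩ through P, begin at {s0}:
  step 1 (d): {s1, s2}
  step 2 (d): {s3, s4, s5}
  step 3 (d): {s7, s8}
  step 4 (d): {s12}
  — P admits the full trace.
Trace ⟨dddd⟩ through Q, begin at {t0}:
  step 1 (d): {t1, t2}
  step 2 (d): {t4, t5}
  step 3 (d): {t8}
  step 4 (d): ∅  — Q cannot continue

dddd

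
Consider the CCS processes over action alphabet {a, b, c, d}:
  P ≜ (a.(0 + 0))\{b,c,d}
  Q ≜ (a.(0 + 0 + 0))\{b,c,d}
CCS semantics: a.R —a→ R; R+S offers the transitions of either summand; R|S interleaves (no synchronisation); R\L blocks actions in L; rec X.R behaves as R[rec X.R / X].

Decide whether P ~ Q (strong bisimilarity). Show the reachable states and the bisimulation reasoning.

P's transition system — 2 states:
  s0 = (a.(0 + 0))\{b,c,d} :: ··a··> s1
  s1 = (0 + 0)\{b,c,d} :: stopped
Q's transition system — 2 states:
  t0 = (a.(0 + 0 + 0))\{b,c,d} :: ··a··> t1
  t1 = (0 + 0 + 0)\{b,c,d} :: stopped
Coarsest stable partition (strong bisimilarity classes):
  B0 = {s0, t0}
  B1 = {s1, t1}
s0 ∈ B0, t0 ∈ B0 → same block

YES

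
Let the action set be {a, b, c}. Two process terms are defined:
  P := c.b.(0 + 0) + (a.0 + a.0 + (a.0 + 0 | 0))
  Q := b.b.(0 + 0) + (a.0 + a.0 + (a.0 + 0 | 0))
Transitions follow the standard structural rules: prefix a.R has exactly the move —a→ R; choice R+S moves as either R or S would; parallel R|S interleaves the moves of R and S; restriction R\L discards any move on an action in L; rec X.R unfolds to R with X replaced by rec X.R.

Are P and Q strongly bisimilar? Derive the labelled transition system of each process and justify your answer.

P ≁ Q

P's transition system — 4 states:
  u0 = c.b.(0 + 0) + (a.0 + a.0 + (a.0 + 0 | 0)) ⊢ —a→ u1, —c→ u2
  u1 = 0 ⊢ (no moves)
  u2 = b.(0 + 0) ⊢ —b→ u3
  u3 = 0 + 0 ⊢ (no moves)
Q's transition system — 4 states:
  v0 = b.b.(0 + 0) + (a.0 + a.0 + (a.0 + 0 | 0)) ⊢ —a→ v1, —b→ v2
  v1 = 0 ⊢ (no moves)
  v2 = b.(0 + 0) ⊢ —b→ v3
  v3 = 0 + 0 ⊢ (no moves)
Partition-refinement fixed point:
  B0 = {u0}
  B1 = {u1, u3, v1, v3}
  B2 = {u2, v2}
  B3 = {v0}
u0 ∈ B0, v0 ∈ B3 → different blocks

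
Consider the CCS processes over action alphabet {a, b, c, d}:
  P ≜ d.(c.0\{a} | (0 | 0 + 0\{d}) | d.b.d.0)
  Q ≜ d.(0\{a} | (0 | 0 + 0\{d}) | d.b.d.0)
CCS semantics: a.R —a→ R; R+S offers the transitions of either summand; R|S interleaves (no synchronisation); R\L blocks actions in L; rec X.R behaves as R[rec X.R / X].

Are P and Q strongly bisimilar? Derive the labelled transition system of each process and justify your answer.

not bisimilar

P's transition system — 9 states:
  s0 = d.(c.0\{a} | (0 | 0 + 0\{d}) | d.b.d.0) ⊢ --d--▸ s1
  s1 = c.0\{a} | (0 | 0 + 0\{d}) | d.b.d.0 ⊢ --c--▸ s2, --d--▸ s3
  s2 = 0\{a} | (0 | 0 + 0\{d}) | d.b.d.0 ⊢ --d--▸ s4
  s3 = c.0\{a} | (0 | 0 + 0\{d}) | b.d.0 ⊢ --b--▸ s5, --c--▸ s4
  s4 = 0\{a} | (0 | 0 + 0\{d}) | b.d.0 ⊢ --b--▸ s6
  s5 = c.0\{a} | (0 | 0 + 0\{d}) | d.0 ⊢ --c--▸ s6, --d--▸ s7
  s6 = 0\{a} | (0 | 0 + 0\{d}) | d.0 ⊢ --d--▸ s8
  s7 = c.0\{a} | (0 | 0 + 0\{d}) | 0 ⊢ --c--▸ s8
  s8 = 0\{a} | (0 | 0 + 0\{d}) | 0 ⊢ stopped
Q's transition system — 5 states:
  t0 = d.(0\{a} | (0 | 0 + 0\{d}) | d.b.d.0) ⊢ --d--▸ t1
  t1 = 0\{a} | (0 | 0 + 0\{d}) | d.b.d.0 ⊢ --d--▸ t2
  t2 = 0\{a} | (0 | 0 + 0\{d}) | b.d.0 ⊢ --b--▸ t3
  t3 = 0\{a} | (0 | 0 + 0\{d}) | d.0 ⊢ --d--▸ t4
  t4 = 0\{a} | (0 | 0 + 0\{d}) | 0 ⊢ stopped
Partition-refinement fixed point:
  B0 = {s0}
  B1 = {s1}
  B2 = {s3}
  B3 = {s4, t2}
  B4 = {s6, t3}
  B5 = {s8, t4}
  B6 = {s5}
  B7 = {s7}
  B8 = {s2, t1}
  B9 = {t0}
s0 ∈ B0, t0 ∈ B9 → different blocks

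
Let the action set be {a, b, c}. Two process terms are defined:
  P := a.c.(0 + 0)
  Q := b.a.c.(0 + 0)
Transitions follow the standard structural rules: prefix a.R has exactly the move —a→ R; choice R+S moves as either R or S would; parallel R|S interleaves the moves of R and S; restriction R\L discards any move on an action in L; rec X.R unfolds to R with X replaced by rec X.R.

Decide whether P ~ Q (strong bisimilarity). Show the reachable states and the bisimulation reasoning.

Reachable graph of P (3 states):
  u0 = a.c.(0 + 0) has moves =a=> u1
  u1 = c.(0 + 0) has moves =c=> u2
  u2 = 0 + 0 has moves ∅
Reachable graph of Q (4 states):
  v0 = b.a.c.(0 + 0) has moves =b=> v1
  v1 = a.c.(0 + 0) has moves =a=> v2
  v2 = c.(0 + 0) has moves =c=> v3
  v3 = 0 + 0 has moves ∅
Partition-refinement fixed point:
  B0 = {u0, v1}
  B1 = {u1, v2}
  B2 = {u2, v3}
  B3 = {v0}
u0 ∈ B0, v0 ∈ B3 → different blocks

NO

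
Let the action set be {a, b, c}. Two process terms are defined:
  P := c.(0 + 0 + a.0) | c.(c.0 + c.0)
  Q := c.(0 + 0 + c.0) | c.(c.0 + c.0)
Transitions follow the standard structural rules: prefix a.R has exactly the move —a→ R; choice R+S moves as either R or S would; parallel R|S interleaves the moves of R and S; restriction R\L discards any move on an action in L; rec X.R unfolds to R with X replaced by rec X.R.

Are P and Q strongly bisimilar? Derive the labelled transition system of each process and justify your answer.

P ≁ Q

Reachable graph of P (9 states):
  u0 = c.(0 + 0 + a.0) | c.(c.0 + c.0) → —c→ u1, —c→ u2
  u1 = (0 + 0 + a.0) | c.(c.0 + c.0) → —a→ u3, —c→ u4
  u2 = c.(0 + 0 + a.0) | (c.0 + c.0) → —c→ u4, —c→ u5
  u3 = 0 | c.(c.0 + c.0) → —c→ u6
  u4 = (0 + 0 + a.0) | (c.0 + c.0) → —a→ u6, —c→ u7
  u5 = c.(0 + 0 + a.0) | 0 → —c→ u7
  u6 = 0 | (c.0 + c.0) → —c→ u8
  u7 = (0 + 0 + a.0) | 0 → —a→ u8
  u8 = 0 | 0 → deadlocked
Reachable graph of Q (9 states):
  v0 = c.(0 + 0 + c.0) | c.(c.0 + c.0) → —c→ v1, —c→ v2
  v1 = (0 + 0 + c.0) | c.(c.0 + c.0) → —c→ v3, —c→ v4
  v2 = c.(0 + 0 + c.0) | (c.0 + c.0) → —c→ v3, —c→ v5
  v3 = (0 + 0 + c.0) | (c.0 + c.0) → —c→ v6, —c→ v7
  v4 = 0 | c.(c.0 + c.0) → —c→ v7
  v5 = c.(0 + 0 + c.0) | 0 → —c→ v6
  v6 = (0 + 0 + c.0) | 0 → —c→ v8
  v7 = 0 | (c.0 + c.0) → —c→ v8
  v8 = 0 | 0 → deadlocked
Partition-refinement fixed point:
  B0 = {u0}
  B1 = {u1}
  B2 = {u4}
  B3 = {u7}
  B4 = {u8, v8}
  B5 = {u6, v6, v7}
  B6 = {u3, v3, v4, v5}
  B7 = {u2}
  B8 = {u5}
  B9 = {v0}
  B10 = {v1, v2}
u0 ∈ B0, v0 ∈ B9 → different blocks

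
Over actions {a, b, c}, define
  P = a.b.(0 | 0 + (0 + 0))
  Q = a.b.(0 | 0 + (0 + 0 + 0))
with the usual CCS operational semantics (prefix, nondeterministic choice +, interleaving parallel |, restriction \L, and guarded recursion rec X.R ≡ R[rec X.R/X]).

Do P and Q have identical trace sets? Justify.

trace-equivalent

Reachable graph of P (3 states):
  u0 = a.b.(0 | 0 + (0 + 0)) → —a→ u1
  u1 = b.(0 | 0 + (0 + 0)) → —b→ u2
  u2 = 0 | 0 + (0 + 0) → ·
Reachable graph of Q (3 states):
  v0 = a.b.(0 | 0 + (0 + 0 + 0)) → —a→ v1
  v1 = b.(0 | 0 + (0 + 0 + 0)) → —b→ v2
  v2 = 0 | 0 + (0 + 0 + 0) → ·
Partition-refinement fixed point:
  B0 = {u0, v0}
  B1 = {u1, v1}
  B2 = {u2, v2}
u0 ∈ B0, v0 ∈ B0 → same block
Bisimilar ⇒ trace-equivalent.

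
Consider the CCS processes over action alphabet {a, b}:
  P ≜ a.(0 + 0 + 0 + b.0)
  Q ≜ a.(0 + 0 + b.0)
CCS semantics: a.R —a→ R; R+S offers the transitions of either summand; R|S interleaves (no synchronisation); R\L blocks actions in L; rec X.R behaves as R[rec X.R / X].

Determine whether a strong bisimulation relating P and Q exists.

bisimilar

Reachable graph of P (3 states):
  u0 = a.(0 + 0 + 0 + b.0) has moves ··a··> u1
  u1 = 0 + 0 + 0 + b.0 has moves ··b··> u2
  u2 = 0 has moves stopped
Reachable graph of Q (3 states):
  v0 = a.(0 + 0 + b.0) has moves ··a··> v1
  v1 = 0 + 0 + b.0 has moves ··b··> v2
  v2 = 0 has moves stopped
Coarsest stable partition (strong bisimilarity classes):
  B0 = {u0, v0}
  B1 = {u1, v1}
  B2 = {u2, v2}
u0 ∈ B0, v0 ∈ B0 → same block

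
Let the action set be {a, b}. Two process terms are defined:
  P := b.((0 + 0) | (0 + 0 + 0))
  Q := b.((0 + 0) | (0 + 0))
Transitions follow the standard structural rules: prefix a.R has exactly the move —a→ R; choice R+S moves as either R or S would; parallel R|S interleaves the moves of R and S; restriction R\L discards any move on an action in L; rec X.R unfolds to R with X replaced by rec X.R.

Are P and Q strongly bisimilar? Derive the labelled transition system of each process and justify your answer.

P ~ Q

P's transition system — 2 states:
  s0 = b.((0 + 0) | (0 + 0 + 0)) ⊢ —b→ s1
  s1 = (0 + 0) | (0 + 0 + 0) ⊢ (no moves)
Q's transition system — 2 states:
  t0 = b.((0 + 0) | (0 + 0)) ⊢ —b→ t1
  t1 = (0 + 0) | (0 + 0) ⊢ (no moves)
Bisimilarity quotient blocks:
  B0 = {s0, t0}
  B1 = {s1, t1}
s0 ∈ B0, t0 ∈ B0 → same block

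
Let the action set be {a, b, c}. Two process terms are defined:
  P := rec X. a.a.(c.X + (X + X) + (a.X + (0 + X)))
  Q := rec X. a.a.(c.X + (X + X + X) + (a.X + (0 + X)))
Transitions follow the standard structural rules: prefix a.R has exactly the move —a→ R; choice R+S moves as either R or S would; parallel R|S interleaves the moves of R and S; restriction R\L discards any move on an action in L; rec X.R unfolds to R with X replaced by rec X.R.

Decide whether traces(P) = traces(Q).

Reachable graph of P (3 states):
  p0 = rec X. a.a.(c.X + (X + X) + (a.X + (0 + X))) | =a=> p1
  p1 = a.(c.(rec X. a.a.(c.X + (X + X) + (a.X + (0 + X)))) + ((rec X. a.a.(c.X + (X + X) + (a.X + (0 + X)))) + (rec X. a.a.(c.X + (X + X) + (a.X + (0 + X))))) + (a.(rec X. a.a.(c.X + (X + X) + (a.X + (0 + X)))) + (0 + (rec X. a.a.(c.X + (X + X) + (a.X + (0 + X))))))) | =a=> p2
  p2 = c.(rec X. a.a.(c.X + (X + X) + (a.X + (0 + X)))) + ((rec X. a.a.(c.X + (X + X) + (a.X + (0 + X)))) + (rec X. a.a.(c.X + (X + X) + (a.X + (0 + X))))) + (a.(rec X. a.a.(c.X + (X + X) + (a.X + (0 + X)))) + (0 + (rec X. a.a.(c.X + (X + X) + (a.X + (0 + X)))))) | =a=> p0, =a=> p1, =c=> p0
Reachable graph of Q (3 states):
  q0 = rec X. a.a.(c.X + (X + X + X) + (a.X + (0 + X))) | =a=> q1
  q1 = a.(c.(rec X. a.a.(c.X + (X + X + X) + (a.X + (0 + X)))) + ((rec X. a.a.(c.X + (X + X + X) + (a.X + (0 + X)))) + (rec X. a.a.(c.X + (X + X + X) + (a.X + (0 + X)))) + (rec X. a.a.(c.X + (X + X + X) + (a.X + (0 + X))))) + (a.(rec X. a.a.(c.X + (X + X + X) + (a.X + (0 + X)))) + (0 + (rec X. a.a.(c.X + (X + X + X) + (a.X + (0 + X))))))) | =a=> q2
  q2 = c.(rec X. a.a.(c.X + (X + X + X) + (a.X + (0 + X)))) + ((rec X. a.a.(c.X + (X + X + X) + (a.X + (0 + X)))) + (rec X. a.a.(c.X + (X + X + X) + (a.X + (0 + X)))) + (rec X. a.a.(c.X + (X + X + X) + (a.X + (0 + X))))) + (a.(rec X. a.a.(c.X + (X + X + X) + (a.X + (0 + X)))) + (0 + (rec X. a.a.(c.X + (X + X + X) + (a.X + (0 + X)))))) | =a=> q0, =a=> q1, =c=> q0
Bisimilarity quotient blocks:
  B0 = {p0, q0}
  B1 = {p1, q1}
  B2 = {p2, q2}
p0 ∈ B0, q0 ∈ B0 → same block
Bisimilar ⇒ trace-equivalent.

trace-equivalent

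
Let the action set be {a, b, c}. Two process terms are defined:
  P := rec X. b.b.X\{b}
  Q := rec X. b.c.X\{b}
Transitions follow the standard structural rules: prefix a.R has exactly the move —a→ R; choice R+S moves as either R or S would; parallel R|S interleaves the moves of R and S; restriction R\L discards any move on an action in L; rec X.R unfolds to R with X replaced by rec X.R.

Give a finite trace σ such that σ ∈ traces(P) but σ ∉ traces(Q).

bb

Reachable graph of P (3 states):
  u0 = rec X. b.b.X\{b} ⊢ -b-> u1
  u1 = b.(rec X. b.b.X\{b})\{b} ⊢ -b-> u2
  u2 = (rec X. b.b.X\{b})\{b} ⊢ stopped
Reachable graph of Q (3 states):
  v0 = rec X. b.c.X\{b} ⊢ -b-> v1
  v1 = c.(rec X. b.c.X\{b})\{b} ⊢ -c-> v2
  v2 = (rec X. b.c.X\{b})\{b} ⊢ stopped
Trace ⟨bb⟩ through P, begin at {u0}:
  after b @ step 1: {u1}
  after b @ step 2: {u2}
  — P admits the full trace.
Trace ⟨bb⟩ through Q, begin at {v0}:
  after b @ step 1: {v1}
  after b @ step 2: no successor for Q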